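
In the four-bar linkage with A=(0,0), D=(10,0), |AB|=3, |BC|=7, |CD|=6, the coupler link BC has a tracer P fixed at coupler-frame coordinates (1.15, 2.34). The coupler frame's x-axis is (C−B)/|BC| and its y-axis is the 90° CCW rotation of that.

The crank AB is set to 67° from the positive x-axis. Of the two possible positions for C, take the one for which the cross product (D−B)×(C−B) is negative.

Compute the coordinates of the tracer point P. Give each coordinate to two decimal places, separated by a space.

A=(0,0), D=(10.00,0)
B = A + 3.00·(cos67°, sin67°) = (1.1722, 2.7615)
|BD| = 9.2497
circle(B,7.00) ∩ circle(D,6.00): a=5.3276, h=4.5406
  candidates: C₊=(7.6124,5.5045) cross=41.999; C₋=(4.9012,-3.1626) cross=-41.999
  mode - wants cross < 0 → take C=(4.9012,-3.1626) (cross=-41.999)
ex = (C−B)/|BC| = (0.5327,-0.8463); ey = (0.8463,0.5327)
P = B + 1.15·ex + 2.34·ey = (3.7651,3.0348)

3.77 3.03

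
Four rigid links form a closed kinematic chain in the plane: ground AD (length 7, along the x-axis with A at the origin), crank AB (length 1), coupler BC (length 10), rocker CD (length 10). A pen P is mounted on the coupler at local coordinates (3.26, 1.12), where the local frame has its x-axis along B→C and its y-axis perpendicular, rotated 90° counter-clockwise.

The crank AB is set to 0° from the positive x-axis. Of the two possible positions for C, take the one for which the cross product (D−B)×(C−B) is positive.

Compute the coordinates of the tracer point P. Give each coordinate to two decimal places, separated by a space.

A=(0,0), D=(7.00,0)
B = A + 1.00·(cos0°, sin0°) = (1.0000, 0.0000)
|BD| = 6.0000
circle(B,10.00) ∩ circle(D,10.00): a=3.0000, h=9.5394
  candidates: C₊=(4.0000,9.5394) cross=57.236; C₋=(4.0000,-9.5394) cross=-57.236
  mode + wants cross > 0 → take C=(4.0000,9.5394) (cross=57.236)
ex = (C−B)/|BC| = (0.3000,0.9539); ey = (-0.9539,0.3000)
P = B + 3.26·ex + 1.12·ey = (0.9096,3.4458)

0.91 3.45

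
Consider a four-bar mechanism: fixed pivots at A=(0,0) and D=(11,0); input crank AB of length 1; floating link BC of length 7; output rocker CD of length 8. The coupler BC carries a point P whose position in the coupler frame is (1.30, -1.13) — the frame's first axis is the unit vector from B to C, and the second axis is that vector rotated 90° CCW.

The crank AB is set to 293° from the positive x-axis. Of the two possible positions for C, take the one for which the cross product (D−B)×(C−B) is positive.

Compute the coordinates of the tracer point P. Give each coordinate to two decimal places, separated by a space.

A=(0,0), D=(11.00,0)
B = A + 1.00·(cos293°, sin293°) = (0.3907, -0.9205)
|BD| = 10.6491
circle(B,7.00) ∩ circle(D,8.00): a=4.6203, h=5.2586
  candidates: C₊=(4.5392,4.7178) cross=56.000; C₋=(5.4483,-5.7601) cross=-56.000
  mode + wants cross > 0 → take C=(4.5392,4.7178) (cross=56.000)
ex = (C−B)/|BC| = (0.5926,0.8055); ey = (-0.8055,0.5926)
P = B + 1.30·ex + -1.13·ey = (2.0713,-0.5431)

2.07 -0.54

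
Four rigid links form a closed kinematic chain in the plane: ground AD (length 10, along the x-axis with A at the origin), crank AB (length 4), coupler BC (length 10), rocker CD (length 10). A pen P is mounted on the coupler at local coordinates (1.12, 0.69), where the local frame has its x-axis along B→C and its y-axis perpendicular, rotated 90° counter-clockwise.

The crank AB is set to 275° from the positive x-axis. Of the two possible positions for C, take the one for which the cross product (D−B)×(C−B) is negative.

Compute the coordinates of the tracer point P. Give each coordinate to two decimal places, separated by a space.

A=(0,0), D=(10.00,0)
B = A + 4.00·(cos275°, sin275°) = (0.3486, -3.9848)
|BD| = 10.4416
circle(B,10.00) ∩ circle(D,10.00): a=5.2208, h=8.5290
  candidates: C₊=(1.9195,5.8911) cross=89.056; C₋=(8.4292,-9.8759) cross=-89.056
  mode - wants cross < 0 → take C=(8.4292,-9.8759) (cross=-89.056)
ex = (C−B)/|BC| = (0.8081,-0.5891); ey = (0.5891,0.8081)
P = B + 1.12·ex + 0.69·ey = (1.6601,-4.0870)

1.66 -4.09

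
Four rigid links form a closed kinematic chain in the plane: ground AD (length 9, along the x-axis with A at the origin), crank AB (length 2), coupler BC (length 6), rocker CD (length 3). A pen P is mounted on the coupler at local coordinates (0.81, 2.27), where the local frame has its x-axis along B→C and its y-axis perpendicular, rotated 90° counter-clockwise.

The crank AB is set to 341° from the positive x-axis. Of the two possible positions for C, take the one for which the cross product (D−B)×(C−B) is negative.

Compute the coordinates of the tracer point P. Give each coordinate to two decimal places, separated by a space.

A=(0,0), D=(9.00,0)
B = A + 2.00·(cos341°, sin341°) = (1.8910, -0.6511)
|BD| = 7.1387
circle(B,6.00) ∩ circle(D,3.00): a=5.4605, h=2.4866
  candidates: C₊=(7.1019,2.3232) cross=17.751; C₋=(7.5555,-2.6294) cross=-17.751
  mode - wants cross < 0 → take C=(7.5555,-2.6294) (cross=-17.751)
ex = (C−B)/|BC| = (0.9441,-0.3297); ey = (0.3297,0.9441)
P = B + 0.81·ex + 2.27·ey = (3.4042,1.2249)

3.40 1.22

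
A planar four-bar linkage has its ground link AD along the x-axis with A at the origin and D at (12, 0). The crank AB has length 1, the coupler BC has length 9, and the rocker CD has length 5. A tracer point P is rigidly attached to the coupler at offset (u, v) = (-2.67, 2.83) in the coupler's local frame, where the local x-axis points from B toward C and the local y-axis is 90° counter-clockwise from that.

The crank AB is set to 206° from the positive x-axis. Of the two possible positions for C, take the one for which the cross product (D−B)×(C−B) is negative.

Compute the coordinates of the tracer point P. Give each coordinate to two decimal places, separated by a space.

-2.76 2.98

A=(0,0), D=(12.00,0)
B = A + 1.00·(cos206°, sin206°) = (-0.8988, -0.4384)
|BD| = 12.9062
circle(B,9.00) ∩ circle(D,5.00): a=8.6226, h=2.5789
  candidates: C₊=(7.6313,2.4319) cross=33.283; C₋=(7.8064,-2.7229) cross=-33.283
  mode - wants cross < 0 → take C=(7.8064,-2.7229) (cross=-33.283)
ex = (C−B)/|BC| = (0.9672,-0.2538); ey = (0.2538,0.9672)
P = B + -2.67·ex + 2.83·ey = (-2.7630,2.9767)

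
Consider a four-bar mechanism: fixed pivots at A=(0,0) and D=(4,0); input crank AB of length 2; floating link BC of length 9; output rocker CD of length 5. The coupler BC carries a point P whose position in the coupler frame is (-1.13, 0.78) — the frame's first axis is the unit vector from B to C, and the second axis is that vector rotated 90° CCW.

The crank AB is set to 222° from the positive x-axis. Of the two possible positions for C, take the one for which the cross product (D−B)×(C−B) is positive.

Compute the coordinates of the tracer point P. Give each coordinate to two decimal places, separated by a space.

-2.84 -1.56

A=(0,0), D=(4.00,0)
B = A + 2.00·(cos222°, sin222°) = (-1.4863, -1.3383)
|BD| = 5.6472
circle(B,9.00) ∩ circle(D,5.00): a=7.7818, h=4.5214
  candidates: C₊=(5.0024,4.8985) cross=25.533; C₋=(7.1454,-3.8867) cross=-25.533
  mode + wants cross > 0 → take C=(5.0024,4.8985) (cross=25.533)
ex = (C−B)/|BC| = (0.7210,0.6930); ey = (-0.6930,0.7210)
P = B + -1.13·ex + 0.78·ey = (-2.8415,-1.5590)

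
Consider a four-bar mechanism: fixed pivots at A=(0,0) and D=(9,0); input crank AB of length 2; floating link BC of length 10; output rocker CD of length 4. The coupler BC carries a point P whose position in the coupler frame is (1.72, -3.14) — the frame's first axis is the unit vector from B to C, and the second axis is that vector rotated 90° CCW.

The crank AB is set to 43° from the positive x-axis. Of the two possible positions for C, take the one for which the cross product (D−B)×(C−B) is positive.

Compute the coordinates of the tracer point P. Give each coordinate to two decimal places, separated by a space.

3.76 -1.39

A=(0,0), D=(9.00,0)
B = A + 2.00·(cos43°, sin43°) = (1.4627, 1.3640)
|BD| = 7.6597
circle(B,10.00) ∩ circle(D,4.00): a=9.3131, h=3.6423
  candidates: C₊=(11.2755,3.2897) cross=27.899; C₋=(9.9783,-3.8785) cross=-27.899
  mode + wants cross > 0 → take C=(11.2755,3.2897) (cross=27.899)
ex = (C−B)/|BC| = (0.9813,0.1926); ey = (-0.1926,0.9813)
P = B + 1.72·ex + -3.14·ey = (3.7552,-1.3860)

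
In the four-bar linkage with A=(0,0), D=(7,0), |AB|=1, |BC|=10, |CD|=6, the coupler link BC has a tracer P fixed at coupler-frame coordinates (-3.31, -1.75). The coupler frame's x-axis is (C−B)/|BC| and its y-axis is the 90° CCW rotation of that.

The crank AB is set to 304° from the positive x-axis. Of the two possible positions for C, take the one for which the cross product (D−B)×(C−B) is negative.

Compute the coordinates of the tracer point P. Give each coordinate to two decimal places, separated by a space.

-3.18 -0.83

A=(0,0), D=(7.00,0)
B = A + 1.00·(cos304°, sin304°) = (0.5592, -0.8290)
|BD| = 6.4939
circle(B,10.00) ∩ circle(D,6.00): a=8.1746, h=5.7598
  candidates: C₊=(7.9316,5.9272) cross=37.404; C₋=(9.4023,-5.4981) cross=-37.404
  mode - wants cross < 0 → take C=(9.4023,-5.4981) (cross=-37.404)
ex = (C−B)/|BC| = (0.8843,-0.4669); ey = (0.4669,0.8843)
P = B + -3.31·ex + -1.75·ey = (-3.1849,-0.8311)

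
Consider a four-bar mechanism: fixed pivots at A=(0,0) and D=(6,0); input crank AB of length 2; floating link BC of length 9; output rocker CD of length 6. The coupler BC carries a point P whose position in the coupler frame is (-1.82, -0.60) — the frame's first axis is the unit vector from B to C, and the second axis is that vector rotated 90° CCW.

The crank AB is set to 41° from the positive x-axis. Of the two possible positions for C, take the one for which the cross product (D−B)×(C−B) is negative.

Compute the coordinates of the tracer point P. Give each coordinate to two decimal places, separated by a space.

-0.05 2.42

A=(0,0), D=(6.00,0)
B = A + 2.00·(cos41°, sin41°) = (1.5094, 1.3121)
|BD| = 4.6784
circle(B,9.00) ∩ circle(D,6.00): a=7.1486, h=5.4679
  candidates: C₊=(9.9046,4.5556) cross=25.581; C₋=(6.8375,-5.9413) cross=-25.581
  mode - wants cross < 0 → take C=(6.8375,-5.9413) (cross=-25.581)
ex = (C−B)/|BC| = (0.5920,-0.8059); ey = (0.8059,0.5920)
P = B + -1.82·ex + -0.60·ey = (-0.0516,2.4237)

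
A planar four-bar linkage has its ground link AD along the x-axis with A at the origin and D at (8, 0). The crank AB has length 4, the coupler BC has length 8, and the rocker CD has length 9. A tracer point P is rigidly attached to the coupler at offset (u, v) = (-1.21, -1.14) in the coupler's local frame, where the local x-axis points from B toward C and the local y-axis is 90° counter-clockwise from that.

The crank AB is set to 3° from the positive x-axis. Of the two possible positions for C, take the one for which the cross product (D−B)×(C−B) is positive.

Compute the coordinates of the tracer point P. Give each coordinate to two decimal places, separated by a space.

5.09 -1.04

A=(0,0), D=(8.00,0)
B = A + 4.00·(cos3°, sin3°) = (3.9945, 0.2093)
|BD| = 4.0109
circle(B,8.00) ∩ circle(D,9.00): a=-0.1137, h=7.9992
  candidates: C₊=(4.2985,8.2036) cross=32.084; C₋=(3.4634,-7.7730) cross=-32.084
  mode + wants cross > 0 → take C=(4.2985,8.2036) (cross=32.084)
ex = (C−B)/|BC| = (0.0380,0.9993); ey = (-0.9993,0.0380)
P = B + -1.21·ex + -1.14·ey = (5.0877,-1.0431)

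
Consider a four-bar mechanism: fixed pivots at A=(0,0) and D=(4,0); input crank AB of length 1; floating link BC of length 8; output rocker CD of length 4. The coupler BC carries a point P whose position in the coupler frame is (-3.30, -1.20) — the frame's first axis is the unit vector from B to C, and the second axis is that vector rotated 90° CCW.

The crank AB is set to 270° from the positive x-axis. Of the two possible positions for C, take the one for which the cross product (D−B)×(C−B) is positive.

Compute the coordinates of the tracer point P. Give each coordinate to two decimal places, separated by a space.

A=(0,0), D=(4.00,0)
B = A + 1.00·(cos270°, sin270°) = (-0.0000, -1.0000)
|BD| = 4.1231
circle(B,8.00) ∩ circle(D,4.00): a=7.8824, h=1.3666
  candidates: C₊=(7.3156,2.2376) cross=5.635; C₋=(7.9785,-0.4141) cross=-5.635
  mode + wants cross > 0 → take C=(7.3156,2.2376) (cross=5.635)
ex = (C−B)/|BC| = (0.9145,0.4047); ey = (-0.4047,0.9145)
P = B + -3.30·ex + -1.20·ey = (-2.5321,-3.4328)

-2.53 -3.43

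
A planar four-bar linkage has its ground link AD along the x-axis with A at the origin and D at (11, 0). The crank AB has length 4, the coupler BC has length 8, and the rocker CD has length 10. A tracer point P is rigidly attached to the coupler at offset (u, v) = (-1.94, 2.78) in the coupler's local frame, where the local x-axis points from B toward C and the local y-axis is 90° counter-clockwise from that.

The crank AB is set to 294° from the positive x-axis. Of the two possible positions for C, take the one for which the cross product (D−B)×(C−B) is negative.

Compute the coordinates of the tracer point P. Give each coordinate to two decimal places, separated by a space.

2.21 -0.31

A=(0,0), D=(11.00,0)
B = A + 4.00·(cos294°, sin294°) = (1.6269, -3.6542)
|BD| = 10.0602
circle(B,8.00) ∩ circle(D,10.00): a=3.2409, h=7.3142
  candidates: C₊=(1.9897,4.3376) cross=73.582; C₋=(7.3032,-9.2916) cross=-73.582
  mode - wants cross < 0 → take C=(7.3032,-9.2916) (cross=-73.582)
ex = (C−B)/|BC| = (0.7095,-0.7047); ey = (0.7047,0.7095)
P = B + -1.94·ex + 2.78·ey = (2.2095,-0.3146)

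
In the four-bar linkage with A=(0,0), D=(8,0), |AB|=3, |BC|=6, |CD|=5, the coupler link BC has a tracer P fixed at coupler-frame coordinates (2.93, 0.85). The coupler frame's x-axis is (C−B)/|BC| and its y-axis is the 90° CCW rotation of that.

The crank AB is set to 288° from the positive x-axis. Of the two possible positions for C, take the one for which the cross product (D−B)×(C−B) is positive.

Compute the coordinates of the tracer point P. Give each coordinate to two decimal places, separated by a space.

A=(0,0), D=(8.00,0)
B = A + 3.00·(cos288°, sin288°) = (0.9271, -2.8532)
|BD| = 7.6267
circle(B,6.00) ∩ circle(D,5.00): a=4.5345, h=3.9291
  candidates: C₊=(3.6624,2.4870) cross=29.967; C₋=(6.6022,-4.8006) cross=-29.967
  mode + wants cross > 0 → take C=(3.6624,2.4870) (cross=29.967)
ex = (C−B)/|BC| = (0.4559,0.8900); ey = (-0.8900,0.4559)
P = B + 2.93·ex + 0.85·ey = (1.5063,0.1421)

1.51 0.14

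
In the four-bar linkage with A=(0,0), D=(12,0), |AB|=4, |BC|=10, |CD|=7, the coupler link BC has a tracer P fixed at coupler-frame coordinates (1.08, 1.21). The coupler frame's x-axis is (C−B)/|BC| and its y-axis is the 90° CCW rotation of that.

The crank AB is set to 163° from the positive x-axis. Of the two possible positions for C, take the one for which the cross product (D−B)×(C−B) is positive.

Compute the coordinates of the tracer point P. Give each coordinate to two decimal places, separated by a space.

-3.05 2.59

A=(0,0), D=(12.00,0)
B = A + 4.00·(cos163°, sin163°) = (-3.8252, 1.1695)
|BD| = 15.8684
circle(B,10.00) ∩ circle(D,7.00): a=9.5412, h=2.9944
  candidates: C₊=(5.9107,3.4526) cross=47.516; C₋=(5.4693,-2.5199) cross=-47.516
  mode + wants cross > 0 → take C=(5.9107,3.4526) (cross=47.516)
ex = (C−B)/|BC| = (0.9736,0.2283); ey = (-0.2283,0.9736)
P = B + 1.08·ex + 1.21·ey = (-3.0500,2.5941)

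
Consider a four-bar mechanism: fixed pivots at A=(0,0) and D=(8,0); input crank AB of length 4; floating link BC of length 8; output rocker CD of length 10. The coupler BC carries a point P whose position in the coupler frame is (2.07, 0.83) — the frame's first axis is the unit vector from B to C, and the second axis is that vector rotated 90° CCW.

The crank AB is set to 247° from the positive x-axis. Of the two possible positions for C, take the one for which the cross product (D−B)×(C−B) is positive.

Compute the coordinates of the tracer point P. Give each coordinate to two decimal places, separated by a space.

A=(0,0), D=(8.00,0)
B = A + 4.00·(cos247°, sin247°) = (-1.5629, -3.6820)
|BD| = 10.2473
circle(B,8.00) ∩ circle(D,10.00): a=3.3671, h=7.2569
  candidates: C₊=(-1.0282,4.3001) cross=74.364; C₋=(4.1868,-9.2444) cross=-74.364
  mode + wants cross > 0 → take C=(-1.0282,4.3001) (cross=74.364)
ex = (C−B)/|BC| = (0.0668,0.9978); ey = (-0.9978,0.0668)
P = B + 2.07·ex + 0.83·ey = (-2.2527,-1.5612)

-2.25 -1.56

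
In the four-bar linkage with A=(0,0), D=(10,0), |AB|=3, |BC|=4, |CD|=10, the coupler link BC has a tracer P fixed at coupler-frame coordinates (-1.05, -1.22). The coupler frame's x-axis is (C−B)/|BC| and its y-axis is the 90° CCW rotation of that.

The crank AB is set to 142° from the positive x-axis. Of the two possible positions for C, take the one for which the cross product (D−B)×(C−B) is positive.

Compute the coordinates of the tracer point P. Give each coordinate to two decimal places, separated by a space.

-2.52 0.24

A=(0,0), D=(10.00,0)
B = A + 3.00·(cos142°, sin142°) = (-2.3640, 1.8470)
|BD| = 12.5012
circle(B,4.00) ∩ circle(D,10.00): a=2.8909, h=2.7645
  candidates: C₊=(0.9036,4.1540) cross=34.560; C₋=(0.0867,-1.3143) cross=-34.560
  mode + wants cross > 0 → take C=(0.9036,4.1540) (cross=34.560)
ex = (C−B)/|BC| = (0.8169,0.5768); ey = (-0.5768,0.8169)
P = B + -1.05·ex + -1.22·ey = (-2.5181,0.2448)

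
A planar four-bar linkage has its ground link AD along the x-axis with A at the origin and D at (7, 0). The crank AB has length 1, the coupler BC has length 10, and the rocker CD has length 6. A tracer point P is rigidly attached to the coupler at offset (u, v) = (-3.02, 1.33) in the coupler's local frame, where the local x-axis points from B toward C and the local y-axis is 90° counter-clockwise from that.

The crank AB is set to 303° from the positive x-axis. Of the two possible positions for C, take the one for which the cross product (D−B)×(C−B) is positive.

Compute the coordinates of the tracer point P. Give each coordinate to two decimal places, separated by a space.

-2.58 -1.90

A=(0,0), D=(7.00,0)
B = A + 1.00·(cos303°, sin303°) = (0.5446, -0.8387)
|BD| = 6.5096
circle(B,10.00) ∩ circle(D,6.00): a=8.1706, h=5.7655
  candidates: C₊=(7.9044,5.9315) cross=37.531; C₋=(9.3900,-5.5035) cross=-37.531
  mode + wants cross > 0 → take C=(7.9044,5.9315) (cross=37.531)
ex = (C−B)/|BC| = (0.7360,0.6770); ey = (-0.6770,0.7360)
P = B + -3.02·ex + 1.33·ey = (-2.5784,-1.9044)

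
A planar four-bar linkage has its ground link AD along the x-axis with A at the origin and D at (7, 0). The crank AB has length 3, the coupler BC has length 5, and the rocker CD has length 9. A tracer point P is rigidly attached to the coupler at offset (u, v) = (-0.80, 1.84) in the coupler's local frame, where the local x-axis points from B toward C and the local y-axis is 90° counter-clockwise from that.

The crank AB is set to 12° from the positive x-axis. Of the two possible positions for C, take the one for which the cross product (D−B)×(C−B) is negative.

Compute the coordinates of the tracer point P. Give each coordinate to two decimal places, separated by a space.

4.03 -1.06

A=(0,0), D=(7.00,0)
B = A + 3.00·(cos12°, sin12°) = (2.9344, 0.6237)
|BD| = 4.1131
circle(B,5.00) ∩ circle(D,9.00): a=-4.7509, h=1.5585
  candidates: C₊=(-1.5252,2.8846) cross=6.410; C₋=(-1.9979,-0.1963) cross=-6.410
  mode - wants cross < 0 → take C=(-1.9979,-0.1963) (cross=-6.410)
ex = (C−B)/|BC| = (-0.9865,-0.1640); ey = (0.1640,-0.9865)
P = B + -0.80·ex + 1.84·ey = (4.0254,-1.0602)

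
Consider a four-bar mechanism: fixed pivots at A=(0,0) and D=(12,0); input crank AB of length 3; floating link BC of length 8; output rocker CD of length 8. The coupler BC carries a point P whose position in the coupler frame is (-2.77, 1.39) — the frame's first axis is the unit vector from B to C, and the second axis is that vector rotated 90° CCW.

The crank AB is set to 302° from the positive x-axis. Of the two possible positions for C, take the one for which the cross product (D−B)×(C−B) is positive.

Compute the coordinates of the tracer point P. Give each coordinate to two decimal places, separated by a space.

-0.95 -4.32

A=(0,0), D=(12.00,0)
B = A + 3.00·(cos302°, sin302°) = (1.5898, -2.5441)
|BD| = 10.7166
circle(B,8.00) ∩ circle(D,8.00): a=5.3583, h=5.9404
  candidates: C₊=(5.3846,4.4985) cross=63.661; C₋=(8.2051,-7.0427) cross=-63.661
  mode + wants cross > 0 → take C=(5.3846,4.4985) (cross=63.661)
ex = (C−B)/|BC| = (0.4744,0.8803); ey = (-0.8803,0.4744)
P = B + -2.77·ex + 1.39·ey = (-0.9479,-4.3233)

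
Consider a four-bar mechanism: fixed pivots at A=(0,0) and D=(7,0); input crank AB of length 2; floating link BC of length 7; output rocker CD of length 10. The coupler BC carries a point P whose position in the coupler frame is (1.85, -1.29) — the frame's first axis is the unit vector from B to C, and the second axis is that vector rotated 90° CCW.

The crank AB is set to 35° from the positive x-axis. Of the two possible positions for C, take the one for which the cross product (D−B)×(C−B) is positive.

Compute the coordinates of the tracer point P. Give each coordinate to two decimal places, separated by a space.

2.80 3.08

A=(0,0), D=(7.00,0)
B = A + 2.00·(cos35°, sin35°) = (1.6383, 1.1472)
|BD| = 5.4830
circle(B,7.00) ∩ circle(D,10.00): a=-1.9092, h=6.7346
  candidates: C₊=(1.1804,8.1322) cross=36.926; C₋=(-1.6376,-5.0390) cross=-36.926
  mode + wants cross > 0 → take C=(1.1804,8.1322) (cross=36.926)
ex = (C−B)/|BC| = (-0.0654,0.9979); ey = (-0.9979,-0.0654)
P = B + 1.85·ex + -1.29·ey = (2.8045,3.0776)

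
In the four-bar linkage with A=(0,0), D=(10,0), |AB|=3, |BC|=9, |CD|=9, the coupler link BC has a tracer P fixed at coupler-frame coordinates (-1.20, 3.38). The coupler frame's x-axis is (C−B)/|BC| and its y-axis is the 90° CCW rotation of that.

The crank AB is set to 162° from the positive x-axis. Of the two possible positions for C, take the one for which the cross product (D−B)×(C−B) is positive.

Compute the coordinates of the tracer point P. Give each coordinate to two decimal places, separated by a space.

A=(0,0), D=(10.00,0)
B = A + 3.00·(cos162°, sin162°) = (-2.8532, 0.9271)
|BD| = 12.8866
circle(B,9.00) ∩ circle(D,9.00): a=6.4433, h=6.2836
  candidates: C₊=(4.0255,6.7309) cross=80.975; C₋=(3.1214,-5.8038) cross=-80.975
  mode + wants cross > 0 → take C=(4.0255,6.7309) (cross=80.975)
ex = (C−B)/|BC| = (0.7643,0.6449); ey = (-0.6449,0.7643)
P = B + -1.20·ex + 3.38·ey = (-5.9500,2.7365)

-5.95 2.74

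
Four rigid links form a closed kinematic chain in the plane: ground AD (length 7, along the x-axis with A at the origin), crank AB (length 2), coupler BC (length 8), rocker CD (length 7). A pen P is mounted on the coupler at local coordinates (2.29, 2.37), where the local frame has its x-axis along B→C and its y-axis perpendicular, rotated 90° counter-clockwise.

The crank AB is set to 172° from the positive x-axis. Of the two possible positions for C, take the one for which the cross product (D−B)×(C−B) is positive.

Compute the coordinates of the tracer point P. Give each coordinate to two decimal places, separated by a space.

A=(0,0), D=(7.00,0)
B = A + 2.00·(cos172°, sin172°) = (-1.9805, 0.2783)
|BD| = 8.9848
circle(B,8.00) ∩ circle(D,7.00): a=5.3272, h=5.9684
  candidates: C₊=(3.5290,6.0788) cross=53.625; C₋=(3.1592,-5.8522) cross=-53.625
  mode + wants cross > 0 → take C=(3.5290,6.0788) (cross=53.625)
ex = (C−B)/|BC| = (0.6887,0.7251); ey = (-0.7251,0.6887)
P = B + 2.29·ex + 2.37·ey = (-2.1218,3.5709)

-2.12 3.57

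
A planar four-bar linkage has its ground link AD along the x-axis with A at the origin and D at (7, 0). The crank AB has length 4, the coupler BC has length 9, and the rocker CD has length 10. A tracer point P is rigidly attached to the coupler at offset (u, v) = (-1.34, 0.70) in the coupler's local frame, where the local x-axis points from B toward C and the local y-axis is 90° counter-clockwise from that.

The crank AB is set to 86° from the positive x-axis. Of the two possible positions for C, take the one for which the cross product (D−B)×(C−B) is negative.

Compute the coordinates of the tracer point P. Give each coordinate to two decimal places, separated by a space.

A=(0,0), D=(7.00,0)
B = A + 4.00·(cos86°, sin86°) = (0.2790, 3.9903)
|BD| = 7.8162
circle(B,9.00) ∩ circle(D,10.00): a=2.6927, h=8.5877
  candidates: C₊=(6.9785,10.0000) cross=67.124; C₋=(-1.7897,-4.7688) cross=-67.124
  mode - wants cross < 0 → take C=(-1.7897,-4.7688) (cross=-67.124)
ex = (C−B)/|BC| = (-0.2299,-0.9732); ey = (0.9732,-0.2299)
P = B + -1.34·ex + 0.70·ey = (1.2683,5.1335)

1.27 5.13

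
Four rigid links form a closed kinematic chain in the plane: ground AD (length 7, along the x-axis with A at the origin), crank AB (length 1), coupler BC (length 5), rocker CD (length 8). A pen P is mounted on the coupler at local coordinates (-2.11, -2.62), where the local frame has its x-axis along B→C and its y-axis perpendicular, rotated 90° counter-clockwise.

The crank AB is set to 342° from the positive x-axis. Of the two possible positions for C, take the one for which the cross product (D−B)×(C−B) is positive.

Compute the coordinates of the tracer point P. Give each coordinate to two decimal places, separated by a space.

3.75 -2.18

A=(0,0), D=(7.00,0)
B = A + 1.00·(cos342°, sin342°) = (0.9511, -0.3090)
|BD| = 6.0568
circle(B,5.00) ∩ circle(D,8.00): a=-0.1911, h=4.9963
  candidates: C₊=(0.5053,4.6711) cross=30.262; C₋=(1.0151,-5.3086) cross=-30.262
  mode + wants cross > 0 → take C=(0.5053,4.6711) (cross=30.262)
ex = (C−B)/|BC| = (-0.0892,0.9960); ey = (-0.9960,-0.0892)
P = B + -2.11·ex + -2.62·ey = (3.7487,-2.1770)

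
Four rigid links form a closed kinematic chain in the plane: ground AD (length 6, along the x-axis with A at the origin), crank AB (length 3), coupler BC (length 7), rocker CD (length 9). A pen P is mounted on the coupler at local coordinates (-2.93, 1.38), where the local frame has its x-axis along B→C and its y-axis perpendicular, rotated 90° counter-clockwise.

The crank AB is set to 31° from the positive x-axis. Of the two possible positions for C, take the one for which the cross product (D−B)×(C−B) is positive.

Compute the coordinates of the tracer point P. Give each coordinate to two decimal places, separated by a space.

0.97 -1.27

A=(0,0), D=(6.00,0)
B = A + 3.00·(cos31°, sin31°) = (2.5715, 1.5451)
|BD| = 3.7606
circle(B,7.00) ∩ circle(D,9.00): a=-2.3744, h=6.5850
  candidates: C₊=(3.1124,8.5242) cross=24.763; C₋=(-2.2988,-3.4828) cross=-24.763
  mode + wants cross > 0 → take C=(3.1124,8.5242) (cross=24.763)
ex = (C−B)/|BC| = (0.0773,0.9970); ey = (-0.9970,0.0773)
P = B + -2.93·ex + 1.38·ey = (0.9692,-1.2695)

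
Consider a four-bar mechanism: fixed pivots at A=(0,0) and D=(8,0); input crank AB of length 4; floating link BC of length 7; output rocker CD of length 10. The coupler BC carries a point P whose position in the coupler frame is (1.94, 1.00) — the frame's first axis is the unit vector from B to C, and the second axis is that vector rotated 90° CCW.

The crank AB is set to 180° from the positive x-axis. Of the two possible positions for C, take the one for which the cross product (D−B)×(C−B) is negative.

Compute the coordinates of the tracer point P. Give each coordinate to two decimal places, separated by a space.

-2.09 -1.06

A=(0,0), D=(8.00,0)
B = A + 4.00·(cos180°, sin180°) = (-4.0000, 0.0000)
|BD| = 12.0000
circle(B,7.00) ∩ circle(D,10.00): a=3.8750, h=5.8296
  candidates: C₊=(-0.1250,5.8296) cross=69.955; C₋=(-0.1250,-5.8296) cross=-69.955
  mode - wants cross < 0 → take C=(-0.1250,-5.8296) (cross=-69.955)
ex = (C−B)/|BC| = (0.5536,-0.8328); ey = (0.8328,0.5536)
P = B + 1.94·ex + 1.00·ey = (-2.0933,-1.0621)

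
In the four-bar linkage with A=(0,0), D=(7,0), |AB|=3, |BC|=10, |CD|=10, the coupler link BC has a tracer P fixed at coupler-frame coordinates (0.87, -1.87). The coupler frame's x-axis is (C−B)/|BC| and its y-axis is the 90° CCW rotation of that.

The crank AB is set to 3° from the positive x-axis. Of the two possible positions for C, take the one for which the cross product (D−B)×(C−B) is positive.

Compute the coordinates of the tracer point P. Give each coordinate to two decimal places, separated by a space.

5.02 0.56

A=(0,0), D=(7.00,0)
B = A + 3.00·(cos3°, sin3°) = (2.9959, 0.1570)
|BD| = 4.0072
circle(B,10.00) ∩ circle(D,10.00): a=2.0036, h=9.7972
  candidates: C₊=(5.3818,9.8682) cross=39.259; C₋=(4.6141,-9.7112) cross=-39.259
  mode + wants cross > 0 → take C=(5.3818,9.8682) (cross=39.259)
ex = (C−B)/|BC| = (0.2386,0.9711); ey = (-0.9711,0.2386)
P = B + 0.87·ex + -1.87·ey = (5.0195,0.5557)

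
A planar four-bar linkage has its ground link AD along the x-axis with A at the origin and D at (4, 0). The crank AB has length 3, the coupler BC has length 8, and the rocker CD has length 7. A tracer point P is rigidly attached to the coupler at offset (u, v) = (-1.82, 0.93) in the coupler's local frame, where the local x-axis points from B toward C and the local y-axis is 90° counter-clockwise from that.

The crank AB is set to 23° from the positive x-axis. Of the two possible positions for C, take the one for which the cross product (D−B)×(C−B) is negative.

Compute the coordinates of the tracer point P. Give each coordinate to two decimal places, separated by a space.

A=(0,0), D=(4.00,0)
B = A + 3.00·(cos23°, sin23°) = (2.7615, 1.1722)
|BD| = 1.7053
circle(B,8.00) ∩ circle(D,7.00): a=5.2508, h=6.0356
  candidates: C₊=(10.7240,1.9463) cross=10.292; C₋=(2.4261,-6.8208) cross=-10.292
  mode - wants cross < 0 → take C=(2.4261,-6.8208) (cross=-10.292)
ex = (C−B)/|BC| = (-0.0419,-0.9991); ey = (0.9991,-0.0419)
P = B + -1.82·ex + 0.93·ey = (3.7670,2.9516)

3.77 2.95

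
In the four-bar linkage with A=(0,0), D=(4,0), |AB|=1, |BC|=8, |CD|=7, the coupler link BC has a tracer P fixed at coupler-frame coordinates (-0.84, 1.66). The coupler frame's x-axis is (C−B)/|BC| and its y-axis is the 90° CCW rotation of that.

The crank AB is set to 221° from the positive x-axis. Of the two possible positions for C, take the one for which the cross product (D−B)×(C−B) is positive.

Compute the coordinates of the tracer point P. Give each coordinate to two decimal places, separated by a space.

A=(0,0), D=(4.00,0)
B = A + 1.00·(cos221°, sin221°) = (-0.7547, -0.6561)
|BD| = 4.7998
circle(B,8.00) ∩ circle(D,7.00): a=3.9625, h=6.9497
  candidates: C₊=(2.2206,6.7701) cross=33.357; C₋=(4.1205,-6.9990) cross=-33.357
  mode + wants cross > 0 → take C=(2.2206,6.7701) (cross=33.357)
ex = (C−B)/|BC| = (0.3719,0.9283); ey = (-0.9283,0.3719)
P = B + -0.84·ex + 1.66·ey = (-2.6080,-0.8184)

-2.61 -0.82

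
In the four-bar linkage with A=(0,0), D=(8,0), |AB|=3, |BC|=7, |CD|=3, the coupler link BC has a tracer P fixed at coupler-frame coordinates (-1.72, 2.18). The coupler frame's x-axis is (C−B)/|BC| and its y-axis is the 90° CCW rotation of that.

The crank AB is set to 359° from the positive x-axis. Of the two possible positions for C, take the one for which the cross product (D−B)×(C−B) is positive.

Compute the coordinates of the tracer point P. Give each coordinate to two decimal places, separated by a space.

A=(0,0), D=(8.00,0)
B = A + 3.00·(cos359°, sin359°) = (2.9995, -0.0524)
|BD| = 5.0007
circle(B,7.00) ∩ circle(D,3.00): a=6.4998, h=2.5986
  candidates: C₊=(9.4718,2.6142) cross=12.995; C₋=(9.5262,-2.5828) cross=-12.995
  mode + wants cross > 0 → take C=(9.4718,2.6142) (cross=12.995)
ex = (C−B)/|BC| = (0.9246,0.3809); ey = (-0.3809,0.9246)
P = B + -1.72·ex + 2.18·ey = (0.5788,1.3081)

0.58 1.31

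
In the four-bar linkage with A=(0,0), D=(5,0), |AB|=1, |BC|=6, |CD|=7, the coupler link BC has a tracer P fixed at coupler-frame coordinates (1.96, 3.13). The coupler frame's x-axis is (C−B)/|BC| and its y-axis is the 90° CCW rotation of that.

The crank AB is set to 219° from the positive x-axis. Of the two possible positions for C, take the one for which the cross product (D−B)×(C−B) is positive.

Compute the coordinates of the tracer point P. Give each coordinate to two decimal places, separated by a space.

A=(0,0), D=(5.00,0)
B = A + 1.00·(cos219°, sin219°) = (-0.7771, -0.6293)
|BD| = 5.8113
circle(B,6.00) ∩ circle(D,7.00): a=1.7872, h=5.7277
  candidates: C₊=(0.3792,5.2582) cross=33.285; C₋=(1.6198,-6.1298) cross=-33.285
  mode + wants cross > 0 → take C=(0.3792,5.2582) (cross=33.285)
ex = (C−B)/|BC| = (0.1927,0.9813); ey = (-0.9813,0.1927)
P = B + 1.96·ex + 3.13·ey = (-3.4707,1.8972)

-3.47 1.90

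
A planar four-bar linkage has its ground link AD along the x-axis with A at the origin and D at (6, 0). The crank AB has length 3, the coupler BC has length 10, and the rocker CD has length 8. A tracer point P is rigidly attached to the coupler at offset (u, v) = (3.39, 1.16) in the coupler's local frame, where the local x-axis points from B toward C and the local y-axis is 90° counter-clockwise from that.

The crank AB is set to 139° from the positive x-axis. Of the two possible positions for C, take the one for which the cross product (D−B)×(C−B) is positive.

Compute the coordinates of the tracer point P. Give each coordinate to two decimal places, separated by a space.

A=(0,0), D=(6.00,0)
B = A + 3.00·(cos139°, sin139°) = (-2.2641, 1.9682)
|BD| = 8.4953
circle(B,10.00) ∩ circle(D,8.00): a=6.3665, h=7.7116
  candidates: C₊=(5.7157,7.9949) cross=65.512; C₋=(2.1425,-7.0085) cross=-65.512
  mode + wants cross > 0 → take C=(5.7157,7.9949) (cross=65.512)
ex = (C−B)/|BC| = (0.7980,0.6027); ey = (-0.6027,0.7980)
P = B + 3.39·ex + 1.16·ey = (-0.2581,4.9369)

-0.26 4.94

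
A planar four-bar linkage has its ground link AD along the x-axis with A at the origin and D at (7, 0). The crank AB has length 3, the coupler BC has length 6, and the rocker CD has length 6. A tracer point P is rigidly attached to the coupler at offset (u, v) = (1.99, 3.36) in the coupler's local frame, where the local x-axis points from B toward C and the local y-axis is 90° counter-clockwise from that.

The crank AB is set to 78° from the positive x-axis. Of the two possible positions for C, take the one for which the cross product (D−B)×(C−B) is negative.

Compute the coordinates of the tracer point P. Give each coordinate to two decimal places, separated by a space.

4.30 1.63

A=(0,0), D=(7.00,0)
B = A + 3.00·(cos78°, sin78°) = (0.6237, 2.9344)
|BD| = 7.0191
circle(B,6.00) ∩ circle(D,6.00): a=3.5095, h=4.8665
  candidates: C₊=(5.8464,5.8881) cross=34.159; C₋=(1.7773,-2.9536) cross=-34.159
  mode - wants cross < 0 → take C=(1.7773,-2.9536) (cross=-34.159)
ex = (C−B)/|BC| = (0.1923,-0.9813); ey = (0.9813,0.1923)
P = B + 1.99·ex + 3.36·ey = (4.3037,1.6276)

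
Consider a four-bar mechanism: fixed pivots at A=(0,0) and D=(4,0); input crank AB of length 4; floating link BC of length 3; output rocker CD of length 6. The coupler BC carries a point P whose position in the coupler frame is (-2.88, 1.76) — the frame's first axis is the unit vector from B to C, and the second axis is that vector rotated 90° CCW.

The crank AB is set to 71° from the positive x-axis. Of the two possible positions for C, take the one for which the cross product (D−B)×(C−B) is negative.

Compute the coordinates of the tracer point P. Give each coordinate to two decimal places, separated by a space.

4.65 3.36

A=(0,0), D=(4.00,0)
B = A + 4.00·(cos71°, sin71°) = (1.3023, 3.7821)
|BD| = 4.6456
circle(B,3.00) ∩ circle(D,6.00): a=-0.5831, h=2.9428
  candidates: C₊=(3.3594,5.9657) cross=13.671; C₋=(-1.4321,2.5479) cross=-13.671
  mode - wants cross < 0 → take C=(-1.4321,2.5479) (cross=-13.671)
ex = (C−B)/|BC| = (-0.9115,-0.4114); ey = (0.4114,-0.9115)
P = B + -2.88·ex + 1.76·ey = (4.6513,3.3627)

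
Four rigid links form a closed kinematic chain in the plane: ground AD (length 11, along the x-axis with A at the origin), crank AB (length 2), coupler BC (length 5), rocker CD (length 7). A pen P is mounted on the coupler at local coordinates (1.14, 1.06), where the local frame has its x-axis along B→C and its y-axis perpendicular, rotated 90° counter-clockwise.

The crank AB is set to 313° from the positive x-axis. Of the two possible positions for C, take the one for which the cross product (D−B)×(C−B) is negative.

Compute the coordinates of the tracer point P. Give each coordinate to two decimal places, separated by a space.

A=(0,0), D=(11.00,0)
B = A + 2.00·(cos313°, sin313°) = (1.3640, -1.4627)
|BD| = 9.7464
circle(B,5.00) ∩ circle(D,7.00): a=3.6420, h=3.4258
  candidates: C₊=(4.4506,2.4709) cross=33.389; C₋=(5.4788,-4.3031) cross=-33.389
  mode - wants cross < 0 → take C=(5.4788,-4.3031) (cross=-33.389)
ex = (C−B)/|BC| = (0.8230,-0.5681); ey = (0.5681,0.8230)
P = B + 1.14·ex + 1.06·ey = (2.9044,-1.2380)

2.90 -1.24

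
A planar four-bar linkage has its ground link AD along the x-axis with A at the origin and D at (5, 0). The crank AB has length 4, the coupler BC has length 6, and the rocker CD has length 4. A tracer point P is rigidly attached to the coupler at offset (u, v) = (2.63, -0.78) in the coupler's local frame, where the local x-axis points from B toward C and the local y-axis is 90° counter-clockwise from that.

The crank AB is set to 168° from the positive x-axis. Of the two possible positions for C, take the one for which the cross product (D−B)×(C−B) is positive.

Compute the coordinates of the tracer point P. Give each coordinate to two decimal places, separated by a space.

-1.17 0.80

A=(0,0), D=(5.00,0)
B = A + 4.00·(cos168°, sin168°) = (-3.9126, 0.8316)
|BD| = 8.9513
circle(B,6.00) ∩ circle(D,4.00): a=5.5928, h=2.1727
  candidates: C₊=(1.8579,2.4753) cross=19.448; C₋=(1.4542,-1.8512) cross=-19.448
  mode + wants cross > 0 → take C=(1.8579,2.4753) (cross=19.448)
ex = (C−B)/|BC| = (0.9617,0.2739); ey = (-0.2739,0.9617)
P = B + 2.63·ex + -0.78·ey = (-1.1695,0.8020)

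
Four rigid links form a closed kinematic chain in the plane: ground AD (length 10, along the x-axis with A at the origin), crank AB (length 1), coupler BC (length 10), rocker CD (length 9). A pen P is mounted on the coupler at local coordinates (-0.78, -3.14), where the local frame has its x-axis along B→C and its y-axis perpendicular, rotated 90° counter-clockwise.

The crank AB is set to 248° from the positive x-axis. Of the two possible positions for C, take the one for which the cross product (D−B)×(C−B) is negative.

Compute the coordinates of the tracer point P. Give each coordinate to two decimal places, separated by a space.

-3.21 -2.49

A=(0,0), D=(10.00,0)
B = A + 1.00·(cos248°, sin248°) = (-0.3746, -0.9272)
|BD| = 10.4160
circle(B,10.00) ∩ circle(D,9.00): a=6.1200, h=7.9085
  candidates: C₊=(5.0172,7.4947) cross=82.375; C₋=(6.4251,-8.2596) cross=-82.375
  mode - wants cross < 0 → take C=(6.4251,-8.2596) (cross=-82.375)
ex = (C−B)/|BC| = (0.6800,-0.7332); ey = (0.7332,0.6800)
P = B + -0.78·ex + -3.14·ey = (-3.2074,-2.4904)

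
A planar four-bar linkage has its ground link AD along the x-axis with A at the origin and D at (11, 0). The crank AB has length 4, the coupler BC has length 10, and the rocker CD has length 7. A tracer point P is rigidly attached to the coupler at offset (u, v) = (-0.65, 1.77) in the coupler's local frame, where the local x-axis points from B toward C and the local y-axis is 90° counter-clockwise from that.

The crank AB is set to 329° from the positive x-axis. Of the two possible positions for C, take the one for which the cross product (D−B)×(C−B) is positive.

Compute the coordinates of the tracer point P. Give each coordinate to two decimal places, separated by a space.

1.57 -1.72

A=(0,0), D=(11.00,0)
B = A + 4.00·(cos329°, sin329°) = (3.4287, -2.0602)
|BD| = 7.8466
circle(B,10.00) ∩ circle(D,7.00): a=7.1731, h=6.9675
  candidates: C₊=(8.5208,6.5463) cross=54.671; C₋=(12.1795,-6.8999) cross=-54.671
  mode + wants cross > 0 → take C=(8.5208,6.5463) (cross=54.671)
ex = (C−B)/|BC| = (0.5092,0.8606); ey = (-0.8606,0.5092)
P = B + -0.65·ex + 1.77·ey = (1.5743,-1.7183)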